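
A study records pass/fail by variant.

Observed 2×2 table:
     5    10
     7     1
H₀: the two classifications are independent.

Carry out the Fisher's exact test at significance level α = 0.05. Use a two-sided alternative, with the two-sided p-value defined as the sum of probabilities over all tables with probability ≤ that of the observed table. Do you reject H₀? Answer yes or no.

reject H₀: yes

Margins: r₁=15, r₂=8, c₁=12, c₂=11, n=23
p_obs = C(15,5)·C(8,7)/C(23,12); sum pmf over tables with pmf ≤ p_obs
p-value (two-sided) = 0.02719
At α=0.05: p < α → reject H₀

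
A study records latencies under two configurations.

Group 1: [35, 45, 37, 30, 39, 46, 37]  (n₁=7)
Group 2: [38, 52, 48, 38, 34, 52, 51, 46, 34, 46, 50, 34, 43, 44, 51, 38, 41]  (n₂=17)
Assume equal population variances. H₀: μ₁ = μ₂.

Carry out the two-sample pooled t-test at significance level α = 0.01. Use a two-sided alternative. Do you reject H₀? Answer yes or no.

reject H₀: no

x̄₁=38.429, s₁=5.593, n₁=7
x̄₂=43.529, s₂=6.615, n₂=17
s_p² = [6·5.593² + 16·6.615²]/22 = 40.3613
SE = √(s_p²·(1/7+1/17)) = 2.8531
t = (38.429−43.529)/2.8531 = -1.7878
df = 22
p-value (two-sided) = 0.08759
At α=0.01: p ≥ α → fail to reject H₀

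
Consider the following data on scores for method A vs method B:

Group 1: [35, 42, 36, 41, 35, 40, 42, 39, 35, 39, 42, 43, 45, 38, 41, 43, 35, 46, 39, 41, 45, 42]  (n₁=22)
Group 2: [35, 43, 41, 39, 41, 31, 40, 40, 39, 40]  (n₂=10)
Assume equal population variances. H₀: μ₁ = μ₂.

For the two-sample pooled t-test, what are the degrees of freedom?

df = n₁ + n₂ − 2 = 22 + 10 − 2 = 30

degrees of freedom = 30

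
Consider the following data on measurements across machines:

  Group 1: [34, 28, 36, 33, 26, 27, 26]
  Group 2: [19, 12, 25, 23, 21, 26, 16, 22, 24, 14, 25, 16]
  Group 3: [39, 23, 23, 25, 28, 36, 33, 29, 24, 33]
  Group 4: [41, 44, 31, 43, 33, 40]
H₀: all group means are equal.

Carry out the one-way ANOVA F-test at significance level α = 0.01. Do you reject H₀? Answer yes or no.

Group means [30.00, 20.25, 29.30, 38.67], grand mean 27.943
SSB = Σnᵢ(x̄ᵢ−x̄)² = 1448.202; SSW = ΣΣ(x−x̄ᵢ)² = 793.683
MSB = 1448.202/3 = 482.7341; MSW = 793.683/31 = 25.6027
F = MSB/MSW = 18.8548
df = (3, 31)
p-value (upper-tail) = 0.00000
At α=0.01: p < α → reject H₀

reject H₀: yes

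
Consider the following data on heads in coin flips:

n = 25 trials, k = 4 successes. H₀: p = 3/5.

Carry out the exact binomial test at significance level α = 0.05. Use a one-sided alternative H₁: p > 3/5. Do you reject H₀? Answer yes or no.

reject H₀: no

Exact binomial: n=25, k=4, p₀=3/5=0.6000
P(X≥4) from Σ C(n,i)·p₀^i·(1−p₀)^(n−i)
p-value (one-sided, H₁ greater) = 1.00000
At α=0.05: p ≥ α → fail to reject H₀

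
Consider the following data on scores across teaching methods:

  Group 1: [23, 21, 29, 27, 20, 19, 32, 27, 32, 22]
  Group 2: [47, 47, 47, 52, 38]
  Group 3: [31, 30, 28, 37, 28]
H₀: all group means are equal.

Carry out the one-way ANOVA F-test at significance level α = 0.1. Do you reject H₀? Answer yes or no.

reject H₀: yes

Group means [25.20, 46.20, 30.80], grand mean 31.850
SSB = Σnᵢ(x̄ᵢ−x̄)² = 1477.350; SSW = ΣΣ(x−x̄ᵢ)² = 369.200
MSB = 1477.350/2 = 738.6750; MSW = 369.200/17 = 21.7176
F = MSB/MSW = 34.0127
df = (2, 17)
p-value (upper-tail) = 0.00000
At α=0.1: p < α → reject H₀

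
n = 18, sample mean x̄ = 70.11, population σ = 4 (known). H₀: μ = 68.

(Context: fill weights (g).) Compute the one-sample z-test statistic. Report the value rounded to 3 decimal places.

test statistic = 2.238

SE = σ/√n = 4/√18 = 0.9428
z = (x̄−μ₀)/SE = (70.11−68)/0.9428 = 2.2380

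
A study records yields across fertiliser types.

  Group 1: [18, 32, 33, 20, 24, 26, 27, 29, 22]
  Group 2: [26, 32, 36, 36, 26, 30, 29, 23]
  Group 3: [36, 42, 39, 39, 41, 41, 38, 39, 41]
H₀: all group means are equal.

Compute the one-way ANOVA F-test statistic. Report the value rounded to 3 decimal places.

Group means [25.67, 29.75, 39.56], grand mean 31.731
SSB = Σnᵢ(x̄ᵢ−x̄)² = 913.393; SSW = ΣΣ(x−x̄ᵢ)² = 399.722
MSB = 913.393/2 = 456.6966; MSW = 399.722/23 = 17.3792
F = MSB/MSW = 26.2783
df = (2, 23)

test statistic = 26.278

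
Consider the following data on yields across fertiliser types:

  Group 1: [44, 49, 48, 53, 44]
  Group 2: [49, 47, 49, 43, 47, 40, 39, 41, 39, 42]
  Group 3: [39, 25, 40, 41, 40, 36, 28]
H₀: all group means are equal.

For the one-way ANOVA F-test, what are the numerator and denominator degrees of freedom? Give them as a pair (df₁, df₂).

k = 3 groups, N = 22 total
df = (k−1, N−k) = (3−1, 22−3) = (2, 19)

degrees of freedom = [2, 19]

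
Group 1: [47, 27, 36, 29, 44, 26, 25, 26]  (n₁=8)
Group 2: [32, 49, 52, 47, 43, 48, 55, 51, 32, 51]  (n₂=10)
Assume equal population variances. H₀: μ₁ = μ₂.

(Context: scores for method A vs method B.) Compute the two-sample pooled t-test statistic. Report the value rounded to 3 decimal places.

x̄₁=32.500, s₁=8.767, n₁=8
x̄₂=46.000, s₂=8.042, n₂=10
s_p² = [7·8.767² + 9·8.042²]/16 = 70.0000
SE = √(s_p²·(1/8+1/10)) = 3.9686
t = (32.500−46.000)/3.9686 = -3.4017
df = 16

test statistic = -3.402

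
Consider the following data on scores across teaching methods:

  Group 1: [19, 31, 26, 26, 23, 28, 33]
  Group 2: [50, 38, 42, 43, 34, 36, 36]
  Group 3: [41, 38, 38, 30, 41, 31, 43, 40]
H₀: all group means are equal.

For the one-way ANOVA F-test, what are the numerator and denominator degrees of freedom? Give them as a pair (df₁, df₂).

k = 3 groups, N = 22 total
df = (k−1, N−k) = (3−1, 22−3) = (2, 19)

degrees of freedom = [2, 19]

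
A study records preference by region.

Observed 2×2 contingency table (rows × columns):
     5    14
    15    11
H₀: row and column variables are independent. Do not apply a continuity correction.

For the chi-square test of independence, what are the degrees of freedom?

df = (r−1)(c−1) = (2−1)·(2−1) = 1

degrees of freedom = 1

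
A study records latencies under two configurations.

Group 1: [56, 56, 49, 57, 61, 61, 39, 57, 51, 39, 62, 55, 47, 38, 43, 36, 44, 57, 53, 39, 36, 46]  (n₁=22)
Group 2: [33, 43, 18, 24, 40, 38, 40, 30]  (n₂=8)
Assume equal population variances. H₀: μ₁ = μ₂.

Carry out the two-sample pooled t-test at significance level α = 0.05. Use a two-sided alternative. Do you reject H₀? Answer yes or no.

x̄₁=49.182, s₁=8.824, n₁=22
x̄₂=33.250, s₂=8.763, n₂=8
s_p² = [21·8.824² + 7·8.763²]/28 = 77.5990
SE = √(s_p²·(1/22+1/8)) = 3.6369
t = (49.182−33.250)/3.6369 = 4.3806
df = 28
p-value (two-sided) = 0.00015
At α=0.05: p < α → reject H₀

reject H₀: yes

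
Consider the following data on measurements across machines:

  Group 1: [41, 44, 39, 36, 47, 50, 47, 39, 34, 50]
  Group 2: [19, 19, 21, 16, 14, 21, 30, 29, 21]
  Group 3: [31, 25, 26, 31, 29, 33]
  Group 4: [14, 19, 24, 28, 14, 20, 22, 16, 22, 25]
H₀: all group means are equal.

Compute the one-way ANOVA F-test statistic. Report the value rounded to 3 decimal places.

test statistic = 42.371

Group means [42.70, 21.11, 29.17, 20.40], grand mean 28.457
SSB = Σnᵢ(x̄ᵢ−x̄)² = 3166.463; SSW = ΣΣ(x−x̄ᵢ)² = 772.222
MSB = 3166.463/3 = 1055.4878; MSW = 772.222/31 = 24.9104
F = MSB/MSW = 42.3714
df = (3, 31)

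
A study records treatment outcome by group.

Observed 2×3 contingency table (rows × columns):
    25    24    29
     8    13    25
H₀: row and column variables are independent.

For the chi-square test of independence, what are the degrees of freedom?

df = (r−1)(c−1) = (2−1)·(3−1) = 2

degrees of freedom = 2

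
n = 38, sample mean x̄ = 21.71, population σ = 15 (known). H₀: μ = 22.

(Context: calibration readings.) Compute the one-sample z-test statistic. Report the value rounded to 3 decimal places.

test statistic = -0.119

SE = σ/√n = 15/√38 = 2.4333
z = (x̄−μ₀)/SE = (21.71−22)/2.4333 = -0.1192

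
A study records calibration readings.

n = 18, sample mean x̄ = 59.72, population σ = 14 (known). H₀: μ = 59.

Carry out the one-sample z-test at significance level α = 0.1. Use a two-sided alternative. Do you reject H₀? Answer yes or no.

reject H₀: no

SE = σ/√n = 14/√18 = 3.2998
z = (x̄−μ₀)/SE = (59.72−59)/3.2998 = 0.2182
p-value (two-sided) = 0.82728
At α=0.1: p ≥ α → fail to reject H₀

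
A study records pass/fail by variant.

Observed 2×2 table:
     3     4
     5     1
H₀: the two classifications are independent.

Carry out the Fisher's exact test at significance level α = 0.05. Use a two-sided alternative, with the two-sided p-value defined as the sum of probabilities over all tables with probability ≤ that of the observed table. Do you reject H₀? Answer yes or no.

Margins: r₁=7, r₂=6, c₁=8, c₂=5, n=13
p_obs = C(7,3)·C(6,5)/C(13,8); sum pmf over tables with pmf ≤ p_obs
p-value (two-sided) = 0.26573
At α=0.05: p ≥ α → fail to reject H₀

reject H₀: no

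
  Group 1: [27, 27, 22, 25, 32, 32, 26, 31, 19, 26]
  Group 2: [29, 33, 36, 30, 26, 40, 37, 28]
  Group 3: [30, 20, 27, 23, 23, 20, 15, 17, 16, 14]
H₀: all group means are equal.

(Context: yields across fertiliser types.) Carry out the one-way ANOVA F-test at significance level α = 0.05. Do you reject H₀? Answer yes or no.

reject H₀: yes

Group means [26.70, 32.38, 20.50], grand mean 26.107
SSB = Σnᵢ(x̄ᵢ−x̄)² = 632.204; SSW = ΣΣ(x−x̄ᵢ)² = 580.475
MSB = 632.204/2 = 316.1018; MSW = 580.475/25 = 23.2190
F = MSB/MSW = 13.6139
df = (2, 25)
p-value (upper-tail) = 0.00010
At α=0.05: p < α → reject H₀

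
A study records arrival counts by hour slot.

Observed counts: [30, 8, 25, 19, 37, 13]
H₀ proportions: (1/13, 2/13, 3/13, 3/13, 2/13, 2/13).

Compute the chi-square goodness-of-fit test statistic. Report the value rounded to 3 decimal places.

n = 132; E_i = n·p_i = [10.15, 20.31, 30.46, 30.46, 20.31, 20.31]
χ² = (30−10.15)²/10.15 + (8−20.31)²/20.31 + (25−30.46)²/30.46 + (19−30.46)²/30.46 + (37−20.31)²/20.31 + (13−20.31)²/20.31 = 67.8914
df = 5

test statistic = 67.891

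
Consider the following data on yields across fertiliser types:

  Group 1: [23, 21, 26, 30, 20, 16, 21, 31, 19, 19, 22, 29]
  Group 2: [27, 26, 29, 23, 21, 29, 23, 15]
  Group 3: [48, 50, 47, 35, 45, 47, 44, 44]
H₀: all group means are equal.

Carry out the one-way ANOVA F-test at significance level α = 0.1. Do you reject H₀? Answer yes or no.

reject H₀: yes

Group means [23.08, 24.12, 45.00], grand mean 29.643
SSB = Σnᵢ(x̄ᵢ−x̄)² = 2646.637; SSW = ΣΣ(x−x̄ᵢ)² = 555.792
MSB = 2646.637/2 = 1323.3185; MSW = 555.792/25 = 22.2317
F = MSB/MSW = 59.5240
df = (2, 25)
p-value (upper-tail) = 0.00000
At α=0.1: p < α → reject H₀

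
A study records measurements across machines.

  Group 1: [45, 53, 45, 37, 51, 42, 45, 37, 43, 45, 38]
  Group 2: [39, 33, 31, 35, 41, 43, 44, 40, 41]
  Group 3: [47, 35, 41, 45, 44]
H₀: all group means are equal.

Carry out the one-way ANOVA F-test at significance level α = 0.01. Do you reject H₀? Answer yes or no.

Group means [43.73, 38.56, 42.40], grand mean 41.600
SSB = Σnᵢ(x̄ᵢ−x̄)² = 136.396; SSW = ΣΣ(x−x̄ᵢ)² = 523.604
MSB = 136.396/2 = 68.1980; MSW = 523.604/22 = 23.8002
F = MSB/MSW = 2.8654
df = (2, 22)
p-value (upper-tail) = 0.07835
At α=0.01: p ≥ α → fail to reject H₀

reject H₀: no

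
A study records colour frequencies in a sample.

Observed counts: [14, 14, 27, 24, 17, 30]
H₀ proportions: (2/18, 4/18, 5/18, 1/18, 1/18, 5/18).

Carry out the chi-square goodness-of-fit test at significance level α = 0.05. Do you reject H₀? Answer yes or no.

n = 126; E_i = n·p_i = [14.00, 28.00, 35.00, 7.00, 7.00, 35.00]
χ² = (14−14.00)²/14.00 + (14−28.00)²/28.00 + (27−35.00)²/35.00 + (24−7.00)²/7.00 + (17−7.00)²/7.00 + (30−35.00)²/35.00 = 65.1143
df = 5
p-value (upper-tail) = 0.00000
At α=0.05: p < α → reject H₀

reject H₀: yes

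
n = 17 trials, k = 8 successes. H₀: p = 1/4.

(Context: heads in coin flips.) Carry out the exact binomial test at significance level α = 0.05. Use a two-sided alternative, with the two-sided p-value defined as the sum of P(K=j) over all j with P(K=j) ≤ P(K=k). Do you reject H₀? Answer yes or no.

reject H₀: yes

Exact binomial: n=17, k=8, p₀=1/4=0.2500
P(X=j) = C(n,j)·p₀^j·(1−p₀)^(n−j); p = Σ P(X=j) over j with P(X=j) ≤ P(X=8)
p-value (two-sided) = 0.04775
At α=0.05: p < α → reject H₀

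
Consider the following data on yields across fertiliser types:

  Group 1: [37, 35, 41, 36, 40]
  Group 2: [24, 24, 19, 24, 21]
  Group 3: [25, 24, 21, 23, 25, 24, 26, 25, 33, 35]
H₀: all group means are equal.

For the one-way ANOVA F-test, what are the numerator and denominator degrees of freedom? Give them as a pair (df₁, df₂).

k = 3 groups, N = 20 total
df = (k−1, N−k) = (3−1, 20−3) = (2, 17)

degrees of freedom = [2, 17]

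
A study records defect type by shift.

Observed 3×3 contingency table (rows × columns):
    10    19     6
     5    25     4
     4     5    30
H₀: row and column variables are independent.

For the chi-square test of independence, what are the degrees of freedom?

degrees of freedom = 4

df = (r−1)(c−1) = (3−1)·(3−1) = 4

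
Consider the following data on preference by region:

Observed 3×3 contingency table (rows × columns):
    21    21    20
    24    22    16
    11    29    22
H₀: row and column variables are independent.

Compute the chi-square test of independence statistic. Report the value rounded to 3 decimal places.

Row totals [62, 62, 62], col totals [56, 72, 58], n=186
χ² = (21−18.67)²/18.67 + (21−24.00)²/24.00 + (20−19.33)²/19.33 + (24−18.67)²/18.67 + (22−24.00)²/24.00 + (16−19.33)²/19.33 + (11−18.67)²/18.67 + (29−24.00)²/24.00 + (22−19.33)²/19.33 = 7.5131
df = 4

test statistic = 7.513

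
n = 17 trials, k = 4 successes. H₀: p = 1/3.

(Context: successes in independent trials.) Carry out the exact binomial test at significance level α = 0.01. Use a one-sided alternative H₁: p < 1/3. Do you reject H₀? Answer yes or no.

reject H₀: no

Exact binomial: n=17, k=4, p₀=1/3=0.3333
P(X≤4) from Σ C(n,i)·p₀^i·(1−p₀)^(n−i)
p-value (one-sided, H₁ less) = 0.28140
At α=0.01: p ≥ α → fail to reject H₀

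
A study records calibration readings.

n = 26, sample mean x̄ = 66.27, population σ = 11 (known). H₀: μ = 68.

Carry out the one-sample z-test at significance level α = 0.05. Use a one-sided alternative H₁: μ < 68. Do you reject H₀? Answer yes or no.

reject H₀: no

SE = σ/√n = 11/√26 = 2.1573
z = (x̄−μ₀)/SE = (66.27−68)/2.1573 = -0.8019
p-value (one-sided, H₁ less) = 0.21129
At α=0.05: p ≥ α → fail to reject H₀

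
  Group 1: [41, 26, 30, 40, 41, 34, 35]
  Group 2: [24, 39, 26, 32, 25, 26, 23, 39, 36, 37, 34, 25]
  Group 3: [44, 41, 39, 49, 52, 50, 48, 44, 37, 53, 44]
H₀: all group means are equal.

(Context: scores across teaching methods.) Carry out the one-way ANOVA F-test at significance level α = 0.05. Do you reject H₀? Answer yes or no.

reject H₀: yes

Group means [35.29, 30.50, 45.55], grand mean 37.133
SSB = Σnᵢ(x̄ᵢ−x̄)² = 1330.311; SSW = ΣΣ(x−x̄ᵢ)² = 913.156
MSB = 1330.311/2 = 665.1554; MSW = 913.156/27 = 33.8206
F = MSB/MSW = 19.6672
df = (2, 27)
p-value (upper-tail) = 0.00001
At α=0.05: p < α → reject H₀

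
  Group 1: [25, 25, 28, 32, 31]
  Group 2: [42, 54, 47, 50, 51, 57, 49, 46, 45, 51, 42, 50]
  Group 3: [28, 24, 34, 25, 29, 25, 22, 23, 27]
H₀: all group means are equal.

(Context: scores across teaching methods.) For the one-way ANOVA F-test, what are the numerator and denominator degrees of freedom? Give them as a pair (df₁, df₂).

degrees of freedom = [2, 23]

k = 3 groups, N = 26 total
df = (k−1, N−k) = (3−1, 26−3) = (2, 23)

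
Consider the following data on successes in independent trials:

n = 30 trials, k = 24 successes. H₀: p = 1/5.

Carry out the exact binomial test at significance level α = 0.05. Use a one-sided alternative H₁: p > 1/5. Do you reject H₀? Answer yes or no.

Exact binomial: n=30, k=24, p₀=1/5=0.2000
P(X≥24) from Σ C(n,i)·p₀^i·(1−p₀)^(n−i)
p-value (one-sided, H₁ greater) = 0.00000
At α=0.05: p < α → reject H₀

reject H₀: yes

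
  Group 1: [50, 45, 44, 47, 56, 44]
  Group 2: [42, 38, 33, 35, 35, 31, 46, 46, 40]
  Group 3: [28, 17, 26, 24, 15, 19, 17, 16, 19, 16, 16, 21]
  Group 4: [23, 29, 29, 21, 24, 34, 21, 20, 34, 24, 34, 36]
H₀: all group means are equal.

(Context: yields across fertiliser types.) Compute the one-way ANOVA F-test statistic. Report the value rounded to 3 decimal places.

test statistic = 48.245

Group means [47.67, 38.44, 19.50, 27.42], grand mean 30.641
SSB = Σnᵢ(x̄ᵢ−x̄)² = 3901.502; SSW = ΣΣ(x−x̄ᵢ)² = 943.472
MSB = 3901.502/3 = 1300.5007; MSW = 943.472/35 = 26.9563
F = MSB/MSW = 48.2447
df = (3, 35)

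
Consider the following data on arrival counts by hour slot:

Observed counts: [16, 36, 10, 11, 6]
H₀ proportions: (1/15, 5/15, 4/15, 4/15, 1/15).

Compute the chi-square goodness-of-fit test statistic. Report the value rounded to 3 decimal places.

n = 79; E_i = n·p_i = [5.27, 26.33, 21.07, 21.07, 5.27]
χ² = (16−5.27)²/5.27 + (36−26.33)²/26.33 + (10−21.07)²/21.07 + (11−21.07)²/21.07 + (6−5.27)²/5.27 = 36.1487
df = 4

test statistic = 36.149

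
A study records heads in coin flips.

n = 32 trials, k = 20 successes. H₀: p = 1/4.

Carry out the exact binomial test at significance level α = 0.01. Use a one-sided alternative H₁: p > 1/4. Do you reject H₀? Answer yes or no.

reject H₀: yes

Exact binomial: n=32, k=20, p₀=1/4=0.2500
P(X≥20) from Σ C(n,i)·p₀^i·(1−p₀)^(n−i)
p-value (one-sided, H₁ greater) = 0.00001
At α=0.01: p < α → reject H₀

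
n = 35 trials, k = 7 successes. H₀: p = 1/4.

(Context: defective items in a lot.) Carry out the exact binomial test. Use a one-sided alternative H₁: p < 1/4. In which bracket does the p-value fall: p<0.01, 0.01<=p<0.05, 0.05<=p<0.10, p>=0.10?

p-value bracket: p>=0.10

Exact binomial: n=35, k=7, p₀=1/4=0.2500
P(X≤7) from Σ C(n,i)·p₀^i·(1−p₀)^(n−i)
p-value (one-sided, H₁ less) = 0.32228
→ bracket: p>=0.10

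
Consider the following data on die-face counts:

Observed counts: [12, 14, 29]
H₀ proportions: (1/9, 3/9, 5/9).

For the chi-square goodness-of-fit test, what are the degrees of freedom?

degrees of freedom = 2

df = k − 1 = 3 − 1 = 2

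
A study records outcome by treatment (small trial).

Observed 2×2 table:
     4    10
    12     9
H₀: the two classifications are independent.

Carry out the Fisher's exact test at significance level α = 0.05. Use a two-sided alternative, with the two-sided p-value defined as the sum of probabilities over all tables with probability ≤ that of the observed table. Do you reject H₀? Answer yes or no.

Margins: r₁=14, r₂=21, c₁=16, c₂=19, n=35
p_obs = C(14,4)·C(21,12)/C(35,16); sum pmf over tables with pmf ≤ p_obs
p-value (two-sided) = 0.16619
At α=0.05: p ≥ α → fail to reject H₀

reject H₀: no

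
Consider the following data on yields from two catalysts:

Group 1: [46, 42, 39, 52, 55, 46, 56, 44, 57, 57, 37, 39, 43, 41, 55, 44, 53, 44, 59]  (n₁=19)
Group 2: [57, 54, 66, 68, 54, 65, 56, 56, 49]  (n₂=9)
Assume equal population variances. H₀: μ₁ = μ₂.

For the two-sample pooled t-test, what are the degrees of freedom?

degrees of freedom = 26

df = n₁ + n₂ − 2 = 19 + 9 − 2 = 26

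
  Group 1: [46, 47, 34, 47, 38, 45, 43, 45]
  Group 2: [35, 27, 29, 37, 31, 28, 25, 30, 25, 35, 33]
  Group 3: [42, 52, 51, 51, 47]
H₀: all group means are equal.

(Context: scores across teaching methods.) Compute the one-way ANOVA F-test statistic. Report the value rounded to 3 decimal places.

Group means [43.12, 30.45, 48.60], grand mean 38.458
SSB = Σnᵢ(x̄ᵢ−x̄)² = 1393.156; SSW = ΣΣ(x−x̄ᵢ)² = 394.802
MSB = 1393.156/2 = 696.5780; MSW = 394.802/21 = 18.8001
F = MSB/MSW = 37.0518
df = (2, 21)

test statistic = 37.052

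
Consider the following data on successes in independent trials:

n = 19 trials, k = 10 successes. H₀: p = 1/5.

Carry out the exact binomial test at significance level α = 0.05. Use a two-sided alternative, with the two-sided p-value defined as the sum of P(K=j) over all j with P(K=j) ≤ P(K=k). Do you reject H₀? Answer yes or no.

reject H₀: yes

Exact binomial: n=19, k=10, p₀=1/5=0.2000
P(X=j) = C(n,j)·p₀^j·(1−p₀)^(n−j); p = Σ P(X=j) over j with P(X=j) ≤ P(X=10)
p-value (two-sided) = 0.00158
At α=0.05: p < α → reject H₀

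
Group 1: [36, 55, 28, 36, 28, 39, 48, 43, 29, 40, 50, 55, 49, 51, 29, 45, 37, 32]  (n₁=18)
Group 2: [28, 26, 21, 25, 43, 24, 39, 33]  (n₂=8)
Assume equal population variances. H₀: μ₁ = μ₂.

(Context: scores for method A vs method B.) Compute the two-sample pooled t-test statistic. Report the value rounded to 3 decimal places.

x̄₁=40.556, s₁=9.332, n₁=18
x̄₂=29.875, s₂=7.754, n₂=8
s_p² = [17·9.332² + 7·7.754²]/24 = 79.2216
SE = √(s_p²·(1/18+1/8)) = 3.7821
t = (40.556−29.875)/3.7821 = 2.8240
df = 24

test statistic = 2.824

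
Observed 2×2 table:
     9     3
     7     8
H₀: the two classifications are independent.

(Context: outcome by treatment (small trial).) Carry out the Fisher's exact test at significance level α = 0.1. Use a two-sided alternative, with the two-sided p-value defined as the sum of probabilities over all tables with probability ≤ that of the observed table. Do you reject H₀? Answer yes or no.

reject H₀: no

Margins: r₁=12, r₂=15, c₁=16, c₂=11, n=27
p_obs = C(12,9)·C(15,7)/C(27,16); sum pmf over tables with pmf ≤ p_obs
p-value (two-sided) = 0.23883
At α=0.1: p ≥ α → fail to reject H₀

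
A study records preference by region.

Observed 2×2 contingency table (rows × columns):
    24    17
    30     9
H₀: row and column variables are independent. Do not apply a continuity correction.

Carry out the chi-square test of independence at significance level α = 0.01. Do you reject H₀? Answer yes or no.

Row totals [41, 39], col totals [54, 26], n=80
χ² = (24−27.68)²/27.68 + (17−13.32)²/13.32 + (30−26.32)²/26.32 + (9−12.68)²/12.68 = 3.0801
df = 1
p-value (upper-tail) = 0.07925
At α=0.01: p ≥ α → fail to reject H₀

reject H₀: no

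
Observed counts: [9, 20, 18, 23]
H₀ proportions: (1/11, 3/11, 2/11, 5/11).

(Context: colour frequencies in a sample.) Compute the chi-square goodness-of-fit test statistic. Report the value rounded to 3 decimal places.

test statistic = 5.764

n = 70; E_i = n·p_i = [6.36, 19.09, 12.73, 31.82]
χ² = (9−6.36)²/6.36 + (20−19.09)²/19.09 + (18−12.73)²/12.73 + (23−31.82)²/31.82 = 5.7638
df = 3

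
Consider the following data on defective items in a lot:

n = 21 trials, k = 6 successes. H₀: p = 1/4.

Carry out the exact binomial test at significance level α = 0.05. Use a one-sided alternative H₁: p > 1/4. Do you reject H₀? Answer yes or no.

reject H₀: no

Exact binomial: n=21, k=6, p₀=1/4=0.2500
P(X≥6) from Σ C(n,i)·p₀^i·(1−p₀)^(n−i)
p-value (one-sided, H₁ greater) = 0.43341
At α=0.05: p ≥ α → fail to reject H₀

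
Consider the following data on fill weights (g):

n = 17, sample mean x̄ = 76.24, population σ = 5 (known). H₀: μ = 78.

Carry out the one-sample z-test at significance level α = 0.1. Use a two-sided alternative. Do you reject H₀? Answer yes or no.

SE = σ/√n = 5/√17 = 1.2127
z = (x̄−μ₀)/SE = (76.24−78)/1.2127 = -1.4513
p-value (two-sided) = 0.14669
At α=0.1: p ≥ α → fail to reject H₀

reject H₀: no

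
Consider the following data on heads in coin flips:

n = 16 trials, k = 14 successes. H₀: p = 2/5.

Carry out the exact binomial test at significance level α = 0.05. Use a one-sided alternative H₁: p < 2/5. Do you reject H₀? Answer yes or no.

reject H₀: no

Exact binomial: n=16, k=14, p₀=2/5=0.4000
P(X≤14) from Σ C(n,i)·p₀^i·(1−p₀)^(n−i)
p-value (one-sided, H₁ less) = 0.99999
At α=0.05: p ≥ α → fail to reject H₀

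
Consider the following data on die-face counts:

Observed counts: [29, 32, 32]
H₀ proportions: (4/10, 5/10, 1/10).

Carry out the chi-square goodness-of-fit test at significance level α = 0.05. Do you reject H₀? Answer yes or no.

n = 93; E_i = n·p_i = [37.20, 46.50, 9.30]
χ² = (29−37.20)²/37.20 + (32−46.50)²/46.50 + (32−9.30)²/9.30 = 61.7366
df = 2
p-value (upper-tail) = 0.00000
At α=0.05: p < α → reject H₀

reject H₀: yes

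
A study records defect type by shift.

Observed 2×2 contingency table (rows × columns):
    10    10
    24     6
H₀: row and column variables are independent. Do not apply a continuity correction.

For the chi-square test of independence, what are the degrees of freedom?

df = (r−1)(c−1) = (2−1)·(2−1) = 1

degrees of freedom = 1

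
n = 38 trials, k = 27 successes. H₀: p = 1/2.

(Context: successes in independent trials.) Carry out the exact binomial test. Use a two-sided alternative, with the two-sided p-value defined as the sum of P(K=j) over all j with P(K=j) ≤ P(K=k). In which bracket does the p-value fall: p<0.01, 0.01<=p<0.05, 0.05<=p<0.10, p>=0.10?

p-value bracket: 0.01<=p<0.05

Exact binomial: n=38, k=27, p₀=1/2=0.5000
P(X=j) = C(n,j)·p₀^j·(1−p₀)^(n−j); p = Σ P(X=j) over j with P(X=j) ≤ P(X=27)
p-value (two-sided) = 0.01385
→ bracket: 0.01<=p<0.05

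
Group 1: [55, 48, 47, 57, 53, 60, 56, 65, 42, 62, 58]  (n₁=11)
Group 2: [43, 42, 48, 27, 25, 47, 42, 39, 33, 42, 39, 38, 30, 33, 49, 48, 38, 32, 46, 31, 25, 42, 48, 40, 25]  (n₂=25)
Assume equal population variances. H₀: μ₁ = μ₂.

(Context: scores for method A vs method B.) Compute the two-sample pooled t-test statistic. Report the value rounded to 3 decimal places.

test statistic = 6.091

x̄₁=54.818, s₁=6.882, n₁=11
x̄₂=38.080, s₂=7.874, n₂=25
s_p² = [10·6.882² + 24·7.874²]/34 = 57.6905
SE = √(s_p²·(1/11+1/25)) = 2.7481
t = (54.818−38.080)/2.7481 = 6.0908
df = 34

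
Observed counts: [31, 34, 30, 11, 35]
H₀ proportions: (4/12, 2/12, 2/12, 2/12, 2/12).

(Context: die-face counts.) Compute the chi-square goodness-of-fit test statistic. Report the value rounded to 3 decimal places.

test statistic = 24.213

n = 141; E_i = n·p_i = [47.00, 23.50, 23.50, 23.50, 23.50]
χ² = (31−47.00)²/47.00 + (34−23.50)²/23.50 + (30−23.50)²/23.50 + (11−23.50)²/23.50 + (35−23.50)²/23.50 = 24.2128
df = 4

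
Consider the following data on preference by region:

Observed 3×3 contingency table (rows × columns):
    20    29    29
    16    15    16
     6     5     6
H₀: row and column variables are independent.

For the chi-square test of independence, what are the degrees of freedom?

degrees of freedom = 4

df = (r−1)(c−1) = (3−1)·(3−1) = 4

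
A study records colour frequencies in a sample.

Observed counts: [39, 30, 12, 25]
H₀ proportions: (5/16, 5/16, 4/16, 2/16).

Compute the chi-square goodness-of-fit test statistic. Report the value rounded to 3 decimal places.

n = 106; E_i = n·p_i = [33.12, 33.12, 26.50, 13.25]
χ² = (39−33.12)²/33.12 + (30−33.12)²/33.12 + (12−26.50)²/26.50 + (25−13.25)²/13.25 = 19.6906
df = 3

test statistic = 19.691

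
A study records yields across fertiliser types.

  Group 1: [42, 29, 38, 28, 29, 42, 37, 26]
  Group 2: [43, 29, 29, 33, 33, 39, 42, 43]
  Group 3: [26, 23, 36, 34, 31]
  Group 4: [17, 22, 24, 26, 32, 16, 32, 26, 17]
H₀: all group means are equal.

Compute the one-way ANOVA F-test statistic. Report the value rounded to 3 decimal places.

test statistic = 7.081

Group means [33.88, 36.38, 30.00, 23.56], grand mean 30.800
SSB = Σnᵢ(x̄ᵢ−x̄)² = 799.828; SSW = ΣΣ(x−x̄ᵢ)² = 978.972
MSB = 799.828/3 = 266.6093; MSW = 978.972/26 = 37.6528
F = MSB/MSW = 7.0807
df = (3, 26)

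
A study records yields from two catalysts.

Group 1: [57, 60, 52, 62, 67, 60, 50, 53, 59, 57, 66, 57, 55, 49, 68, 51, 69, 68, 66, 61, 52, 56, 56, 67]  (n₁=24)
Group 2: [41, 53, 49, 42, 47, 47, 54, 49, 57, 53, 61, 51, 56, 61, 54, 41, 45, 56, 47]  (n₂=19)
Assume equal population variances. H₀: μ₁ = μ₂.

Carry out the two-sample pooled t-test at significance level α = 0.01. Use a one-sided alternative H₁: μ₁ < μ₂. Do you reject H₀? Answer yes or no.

reject H₀: no

x̄₁=59.083, s₁=6.351, n₁=24
x̄₂=50.737, s₂=6.163, n₂=19
s_p² = [23·6.351² + 18·6.163²]/41 = 39.3053
SE = √(s_p²·(1/24+1/19)) = 1.9252
t = (59.083−50.737)/1.9252 = 4.3354
df = 41
p-value (one-sided, H₁ less) = 0.99995
At α=0.01: p ≥ α → fail to reject H₀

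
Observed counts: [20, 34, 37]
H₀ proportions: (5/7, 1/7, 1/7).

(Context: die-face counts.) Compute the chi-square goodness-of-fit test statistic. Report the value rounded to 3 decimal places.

test statistic = 109.385

n = 91; E_i = n·p_i = [65.00, 13.00, 13.00]
χ² = (20−65.00)²/65.00 + (34−13.00)²/13.00 + (37−13.00)²/13.00 = 109.3846
df = 2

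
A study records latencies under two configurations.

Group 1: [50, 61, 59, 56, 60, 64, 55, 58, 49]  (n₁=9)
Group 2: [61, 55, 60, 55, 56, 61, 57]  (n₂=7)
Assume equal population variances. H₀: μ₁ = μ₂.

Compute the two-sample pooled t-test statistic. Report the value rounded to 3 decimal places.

x̄₁=56.889, s₁=4.961, n₁=9
x̄₂=57.857, s₂=2.734, n₂=7
s_p² = [8·4.961² + 6·2.734²]/14 = 17.2676
SE = √(s_p²·(1/9+1/7)) = 2.0941
t = (56.889−57.857)/2.0941 = -0.4624
df = 14

test statistic = -0.462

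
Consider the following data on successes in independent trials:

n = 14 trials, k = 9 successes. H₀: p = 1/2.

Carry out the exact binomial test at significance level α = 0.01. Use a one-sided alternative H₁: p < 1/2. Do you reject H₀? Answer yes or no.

reject H₀: no

Exact binomial: n=14, k=9, p₀=1/2=0.5000
P(X≤9) from Σ C(n,i)·p₀^i·(1−p₀)^(n−i)
p-value (one-sided, H₁ less) = 0.91022
At α=0.01: p ≥ α → fail to reject H₀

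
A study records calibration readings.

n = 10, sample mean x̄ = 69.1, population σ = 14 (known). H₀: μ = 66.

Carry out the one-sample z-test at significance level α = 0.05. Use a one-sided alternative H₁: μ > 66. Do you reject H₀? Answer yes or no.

reject H₀: no

SE = σ/√n = 14/√10 = 4.4272
z = (x̄−μ₀)/SE = (69.1−66)/4.4272 = 0.7002
p-value (one-sided, H₁ greater) = 0.24190
At α=0.05: p ≥ α → fail to reject H₀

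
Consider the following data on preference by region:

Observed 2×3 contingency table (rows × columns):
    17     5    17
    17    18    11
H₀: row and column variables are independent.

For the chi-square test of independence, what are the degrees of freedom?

degrees of freedom = 2

df = (r−1)(c−1) = (2−1)·(3−1) = 2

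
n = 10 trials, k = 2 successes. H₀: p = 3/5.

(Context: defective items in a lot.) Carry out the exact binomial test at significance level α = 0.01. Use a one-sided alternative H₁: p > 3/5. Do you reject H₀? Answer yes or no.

reject H₀: no

Exact binomial: n=10, k=2, p₀=3/5=0.6000
P(X≥2) from Σ C(n,i)·p₀^i·(1−p₀)^(n−i)
p-value (one-sided, H₁ greater) = 0.99832
At α=0.01: p ≥ α → fail to reject H₀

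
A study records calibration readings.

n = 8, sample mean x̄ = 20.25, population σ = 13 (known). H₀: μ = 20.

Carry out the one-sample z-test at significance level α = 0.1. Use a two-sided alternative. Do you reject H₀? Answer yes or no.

reject H₀: no

SE = σ/√n = 13/√8 = 4.5962
z = (x̄−μ₀)/SE = (20.25−20)/4.5962 = 0.0544
p-value (two-sided) = 0.95662
At α=0.1: p ≥ α → fail to reject H₀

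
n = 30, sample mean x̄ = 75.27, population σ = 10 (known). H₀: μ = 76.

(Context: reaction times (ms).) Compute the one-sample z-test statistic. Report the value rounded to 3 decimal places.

test statistic = -0.400

SE = σ/√n = 10/√30 = 1.8257
z = (x̄−μ₀)/SE = (75.27−76)/1.8257 = -0.3998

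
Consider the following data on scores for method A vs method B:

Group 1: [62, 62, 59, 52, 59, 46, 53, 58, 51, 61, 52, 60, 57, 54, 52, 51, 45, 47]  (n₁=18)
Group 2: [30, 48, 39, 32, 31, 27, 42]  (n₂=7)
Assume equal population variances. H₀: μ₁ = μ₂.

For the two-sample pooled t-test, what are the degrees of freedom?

degrees of freedom = 23

df = n₁ + n₂ − 2 = 18 + 7 − 2 = 23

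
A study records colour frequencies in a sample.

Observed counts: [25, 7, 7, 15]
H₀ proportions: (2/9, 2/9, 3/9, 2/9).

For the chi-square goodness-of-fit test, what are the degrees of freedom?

degrees of freedom = 3

df = k − 1 = 4 − 1 = 3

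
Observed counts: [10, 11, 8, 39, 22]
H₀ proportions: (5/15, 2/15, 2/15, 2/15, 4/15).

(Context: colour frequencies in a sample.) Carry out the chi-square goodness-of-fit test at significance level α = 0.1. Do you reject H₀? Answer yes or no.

n = 90; E_i = n·p_i = [30.00, 12.00, 12.00, 12.00, 24.00]
χ² = (10−30.00)²/30.00 + (11−12.00)²/12.00 + (8−12.00)²/12.00 + (39−12.00)²/12.00 + (22−24.00)²/24.00 = 75.6667
df = 4
p-value (upper-tail) = 0.00000
At α=0.1: p < α → reject H₀

reject H₀: yes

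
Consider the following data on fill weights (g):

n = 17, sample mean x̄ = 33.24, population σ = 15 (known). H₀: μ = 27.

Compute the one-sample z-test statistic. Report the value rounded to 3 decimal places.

test statistic = 1.715

SE = σ/√n = 15/√17 = 3.6380
z = (x̄−μ₀)/SE = (33.24−27)/3.6380 = 1.7152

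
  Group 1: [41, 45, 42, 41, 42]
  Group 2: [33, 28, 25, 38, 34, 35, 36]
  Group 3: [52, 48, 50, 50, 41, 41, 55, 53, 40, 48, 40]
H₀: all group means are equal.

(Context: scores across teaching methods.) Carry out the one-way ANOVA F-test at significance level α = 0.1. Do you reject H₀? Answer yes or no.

reject H₀: yes

Group means [42.20, 32.71, 47.09], grand mean 41.652
SSB = Σnᵢ(x̄ᵢ−x̄)² = 886.080; SSW = ΣΣ(x−x̄ᵢ)² = 453.138
MSB = 886.080/2 = 443.0399; MSW = 453.138/20 = 22.6569
F = MSB/MSW = 19.5543
df = (2, 20)
p-value (upper-tail) = 0.00002
At α=0.1: p < α → reject H₀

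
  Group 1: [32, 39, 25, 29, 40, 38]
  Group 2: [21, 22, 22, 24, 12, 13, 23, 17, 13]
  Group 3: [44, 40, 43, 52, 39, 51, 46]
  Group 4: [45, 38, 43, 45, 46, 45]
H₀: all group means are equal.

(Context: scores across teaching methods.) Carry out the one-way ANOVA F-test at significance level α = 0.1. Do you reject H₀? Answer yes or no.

reject H₀: yes

Group means [33.83, 18.56, 45.00, 43.67], grand mean 33.821
SSB = Σnᵢ(x̄ᵢ−x̄)² = 3553.718; SSW = ΣΣ(x−x̄ᵢ)² = 568.389
MSB = 3553.718/3 = 1184.5728; MSW = 568.389/24 = 23.6829
F = MSB/MSW = 50.0181
df = (3, 24)
p-value (upper-tail) = 0.00000
At α=0.1: p < α → reject H₀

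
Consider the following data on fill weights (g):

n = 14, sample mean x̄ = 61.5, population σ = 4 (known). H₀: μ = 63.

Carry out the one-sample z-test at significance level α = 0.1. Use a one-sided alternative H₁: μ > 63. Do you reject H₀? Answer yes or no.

reject H₀: no

SE = σ/√n = 4/√14 = 1.0690
z = (x̄−μ₀)/SE = (61.5−63)/1.0690 = -1.4031
p-value (one-sided, H₁ greater) = 0.91971
At α=0.1: p ≥ α → fail to reject H₀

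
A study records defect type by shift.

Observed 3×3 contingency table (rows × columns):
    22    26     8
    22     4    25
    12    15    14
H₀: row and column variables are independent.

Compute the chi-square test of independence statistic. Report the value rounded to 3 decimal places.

test statistic = 25.230

Row totals [56, 51, 41], col totals [56, 45, 47], n=148
χ² = (22−21.19)²/21.19 + (26−17.03)²/17.03 + (8−17.78)²/17.78 + (22−19.30)²/19.30 + (4−15.51)²/15.51 + (25−16.20)²/16.20 + (12−15.51)²/15.51 + (15−12.47)²/12.47 + (14−13.02)²/13.02 = 25.2296
df = 4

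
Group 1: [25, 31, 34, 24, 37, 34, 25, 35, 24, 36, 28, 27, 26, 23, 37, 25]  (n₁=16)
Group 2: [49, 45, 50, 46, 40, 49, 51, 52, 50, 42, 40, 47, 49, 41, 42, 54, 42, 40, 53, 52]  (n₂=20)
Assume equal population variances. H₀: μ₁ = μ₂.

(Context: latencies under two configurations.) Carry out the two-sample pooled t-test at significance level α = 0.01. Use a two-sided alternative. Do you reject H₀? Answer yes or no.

reject H₀: yes

x̄₁=29.438, s₁=5.240, n₁=16
x̄₂=46.700, s₂=4.824, n₂=20
s_p² = [15·5.240² + 19·4.824²]/34 = 25.1217
SE = √(s_p²·(1/16+1/20)) = 1.6811
t = (29.438−46.700)/1.6811 = -10.2684
df = 34
p-value (two-sided) = 0.00000
At α=0.01: p < α → reject H₀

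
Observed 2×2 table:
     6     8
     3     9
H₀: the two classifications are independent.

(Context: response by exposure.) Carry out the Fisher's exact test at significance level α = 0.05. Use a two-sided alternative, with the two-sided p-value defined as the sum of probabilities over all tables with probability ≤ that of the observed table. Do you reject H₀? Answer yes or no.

reject H₀: no

Margins: r₁=14, r₂=12, c₁=9, c₂=17, n=26
p_obs = C(14,6)·C(12,3)/C(26,9); sum pmf over tables with pmf ≤ p_obs
p-value (two-sided) = 0.42911
At α=0.05: p ≥ α → fail to reject H₀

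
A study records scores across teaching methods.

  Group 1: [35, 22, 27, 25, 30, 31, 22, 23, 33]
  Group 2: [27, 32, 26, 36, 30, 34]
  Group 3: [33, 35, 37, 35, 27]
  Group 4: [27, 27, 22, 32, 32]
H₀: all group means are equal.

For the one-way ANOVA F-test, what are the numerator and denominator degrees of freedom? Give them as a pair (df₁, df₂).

degrees of freedom = [3, 21]

k = 4 groups, N = 25 total
df = (k−1, N−k) = (4−1, 25−4) = (3, 21)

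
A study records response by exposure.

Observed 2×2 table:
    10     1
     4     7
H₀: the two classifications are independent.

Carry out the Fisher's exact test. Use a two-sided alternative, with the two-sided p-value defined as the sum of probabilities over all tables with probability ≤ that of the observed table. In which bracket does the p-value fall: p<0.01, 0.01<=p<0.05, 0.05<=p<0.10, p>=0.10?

Margins: r₁=11, r₂=11, c₁=14, c₂=8, n=22
p_obs = C(11,10)·C(11,4)/C(22,14); sum pmf over tables with pmf ≤ p_obs
p-value (two-sided) = 0.02374
→ bracket: 0.01<=p<0.05

p-value bracket: 0.01<=p<0.05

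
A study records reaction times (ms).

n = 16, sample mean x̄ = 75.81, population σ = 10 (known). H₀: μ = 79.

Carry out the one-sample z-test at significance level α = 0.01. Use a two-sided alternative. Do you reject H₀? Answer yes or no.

SE = σ/√n = 10/√16 = 2.5000
z = (x̄−μ₀)/SE = (75.81−79)/2.5000 = -1.2760
p-value (two-sided) = 0.20196
At α=0.01: p ≥ α → fail to reject H₀

reject H₀: no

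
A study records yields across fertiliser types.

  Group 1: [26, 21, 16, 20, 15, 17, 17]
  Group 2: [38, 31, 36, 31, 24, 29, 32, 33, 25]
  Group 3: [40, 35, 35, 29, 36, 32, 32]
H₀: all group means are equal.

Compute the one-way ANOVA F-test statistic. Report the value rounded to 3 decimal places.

test statistic = 28.167

Group means [18.86, 31.00, 34.14], grand mean 28.261
SSB = Σnᵢ(x̄ᵢ−x̄)² = 928.720; SSW = ΣΣ(x−x̄ᵢ)² = 329.714
MSB = 928.720/2 = 464.3602; MSW = 329.714/20 = 16.4857
F = MSB/MSW = 28.1674
df = (2, 20)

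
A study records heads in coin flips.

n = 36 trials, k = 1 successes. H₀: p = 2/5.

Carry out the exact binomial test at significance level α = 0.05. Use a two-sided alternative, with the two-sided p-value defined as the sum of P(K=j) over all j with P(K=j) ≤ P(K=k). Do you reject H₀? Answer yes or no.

Exact binomial: n=36, k=1, p₀=2/5=0.4000
P(X=j) = C(n,j)·p₀^j·(1−p₀)^(n−j); p = Σ P(X=j) over j with P(X=j) ≤ P(X=1)
p-value (two-sided) = 0.00000
At α=0.05: p < α → reject H₀

reject H₀: yes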